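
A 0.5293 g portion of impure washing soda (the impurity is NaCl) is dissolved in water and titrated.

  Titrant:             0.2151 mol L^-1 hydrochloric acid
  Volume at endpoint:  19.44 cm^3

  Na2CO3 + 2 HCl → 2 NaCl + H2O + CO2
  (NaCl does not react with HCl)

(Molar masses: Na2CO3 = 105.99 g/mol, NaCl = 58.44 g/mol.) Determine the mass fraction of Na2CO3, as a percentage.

n(HCl) = 0.01944 × 0.2151 = 4.182 × 10^-3 mol
Let x = n(Na2CO3), y = n(NaCl).
Titrant: 2x = 4.182 × 10^-3;  mass: 105.99x + 58.44y = 0.5293
Solving, x = 2.091 × 10^-3 mol, y = 5.265 × 10^-3 mol
mass of Na2CO3 = 2.091 × 10^-3 × 105.99 = 0.2216 g
% Na2CO3 = 0.2216 / 0.5293 × 100 = 41.87 %

41.87 %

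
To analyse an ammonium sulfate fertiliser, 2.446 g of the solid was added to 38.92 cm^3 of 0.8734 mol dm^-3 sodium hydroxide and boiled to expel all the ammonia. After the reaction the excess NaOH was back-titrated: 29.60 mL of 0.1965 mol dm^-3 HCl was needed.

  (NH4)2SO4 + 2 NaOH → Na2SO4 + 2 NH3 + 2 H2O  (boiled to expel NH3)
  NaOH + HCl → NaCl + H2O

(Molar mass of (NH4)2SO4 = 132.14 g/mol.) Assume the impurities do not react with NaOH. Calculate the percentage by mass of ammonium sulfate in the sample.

76.11 %

n(NaOH) added = 0.03892 × 0.8734 = 0.03399 mol
n(HCl) used in back-titration = 0.02960 × 0.1965 = 5.816 × 10^-3 mol
n(NaOH) left over = 5.816 × 10^-3 mol (1:1 ratio)
n(NaOH) consumed by analyte = 0.03399 − 5.816 × 10^-3 = 0.02818 mol
From the 1:2 ratio, n((NH4)2SO4) = 1/2 × 0.02818 = 0.01409 mol
mass of (NH4)2SO4 = 0.01409 × 132.14 = 1.862 g
% (NH4)2SO4 = 1.862 / 2.446 × 100 = 76.11 %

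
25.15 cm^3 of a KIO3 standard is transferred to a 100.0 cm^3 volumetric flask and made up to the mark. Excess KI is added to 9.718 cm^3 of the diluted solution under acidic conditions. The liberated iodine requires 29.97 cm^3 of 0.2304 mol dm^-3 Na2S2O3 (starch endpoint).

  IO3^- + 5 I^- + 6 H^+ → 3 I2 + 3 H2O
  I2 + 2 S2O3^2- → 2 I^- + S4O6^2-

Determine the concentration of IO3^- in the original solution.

0.4709 mol/L

n(S2O3^2-) = 0.02997 × 0.2304 = 6.905 × 10^-3 mol
n(I2) = n(S2O3^2-)/2 = 3.453 × 10^-3 mol
From the 1:3 ratio, n(IO3^-) in the aliquot = 1/3 × 3.453 × 10^-3 = 1.151 × 10^-3 mol
[IO3^-]_dilute = 1.151 × 10^-3 / 0.009718 = 0.1184 mol/L
[IO3^-]_original = 0.1184 × 100.0/25.15 = 0.4709 mol/L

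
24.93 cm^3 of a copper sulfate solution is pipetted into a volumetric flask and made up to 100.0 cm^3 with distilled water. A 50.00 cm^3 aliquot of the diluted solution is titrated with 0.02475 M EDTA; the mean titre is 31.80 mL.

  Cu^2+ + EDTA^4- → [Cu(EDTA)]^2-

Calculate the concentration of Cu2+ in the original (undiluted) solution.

0.06314 M

n(EDTA) = 0.03180 × 0.02475 = 7.871 × 10^-4 mol
n(Cu2+) in the aliquot = 7.871 × 10^-4 mol (1:1 ratio)
[Cu2+]_dilute = 7.871 × 10^-4 / 0.05000 = 0.01574 mol/L
Dilution factor = 100.0 / 24.93 = 4.011
[Cu2+]_stock = 0.01574 × 4.011 = 0.06314 mol/L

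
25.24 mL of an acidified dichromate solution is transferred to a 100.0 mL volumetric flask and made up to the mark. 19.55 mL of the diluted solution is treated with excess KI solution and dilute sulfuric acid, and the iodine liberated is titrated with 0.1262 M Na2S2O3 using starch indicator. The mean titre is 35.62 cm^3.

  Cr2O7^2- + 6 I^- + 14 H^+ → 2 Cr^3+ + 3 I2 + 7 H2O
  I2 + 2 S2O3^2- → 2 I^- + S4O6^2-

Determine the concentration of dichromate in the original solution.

0.1518 M

n(S2O3^2-) = 0.03562 × 0.1262 = 4.495 × 10^-3 mol
n(I2) = n(S2O3^2-)/2 = 2.248 × 10^-3 mol
From the 1:3 ratio, n(Cr2O7^2-) in the aliquot = 1/3 × 2.248 × 10^-3 = 7.492 × 10^-4 mol
[Cr2O7^2-]_dilute = 7.492 × 10^-4 / 0.01955 = 0.03832 mol/L
[Cr2O7^2-]_original = 0.03832 × 100.0/25.24 = 0.1518 mol/L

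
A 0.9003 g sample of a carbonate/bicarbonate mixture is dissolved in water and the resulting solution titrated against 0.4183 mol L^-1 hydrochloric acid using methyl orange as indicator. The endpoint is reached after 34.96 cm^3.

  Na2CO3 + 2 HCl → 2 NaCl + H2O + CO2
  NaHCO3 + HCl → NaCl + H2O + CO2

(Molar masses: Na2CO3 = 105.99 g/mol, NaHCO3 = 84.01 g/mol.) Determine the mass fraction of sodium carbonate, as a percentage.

62.30 %

n(HCl) = 0.03496 × 0.4183 = 0.01462 mol
Let x = n(Na2CO3), y = n(NaHCO3).
Titrant: 2x + 1y = 0.01462;  mass: 105.99x + 84.01y = 0.9003
Solving, x = 5.292 × 10^-3 mol, y = 4.040 × 10^-3 mol
mass of Na2CO3 = 5.292 × 10^-3 × 105.99 = 0.5609 g
% Na2CO3 = 0.5609 / 0.9003 × 100 = 62.30 %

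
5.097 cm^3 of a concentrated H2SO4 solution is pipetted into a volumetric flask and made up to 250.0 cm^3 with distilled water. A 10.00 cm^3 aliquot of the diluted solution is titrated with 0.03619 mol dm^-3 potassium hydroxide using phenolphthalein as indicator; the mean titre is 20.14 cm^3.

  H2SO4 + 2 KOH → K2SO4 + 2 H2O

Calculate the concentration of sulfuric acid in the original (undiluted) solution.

1.787 mol/L

n(KOH) = 0.02014 × 0.03619 = 7.289 × 10^-4 mol
From the 1:2 ratio, n(H2SO4) in the aliquot = 1/2 × 7.289 × 10^-4 = 3.644 × 10^-4 mol
[H2SO4]_dilute = 3.644 × 10^-4 / 0.01000 = 0.03644 mol/L
Dilution factor = 250.0 / 5.097 = 49.05
[H2SO4]_stock = 0.03644 × 49.05 = 1.787 mol/L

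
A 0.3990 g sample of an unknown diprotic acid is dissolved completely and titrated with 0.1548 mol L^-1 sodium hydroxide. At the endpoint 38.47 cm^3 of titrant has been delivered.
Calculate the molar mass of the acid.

134.0 g/mol

n(NaOH) = 0.03847 L × 0.1548 mol/L = 5.955 × 10^-3 mol
From the 1:2 ratio, n(H2A) = 1/2 × 5.955 × 10^-3 = 2.978 × 10^-3 mol
M = m / n = 0.3990 g / 2.978 × 10^-3 mol = 134.0 g/mol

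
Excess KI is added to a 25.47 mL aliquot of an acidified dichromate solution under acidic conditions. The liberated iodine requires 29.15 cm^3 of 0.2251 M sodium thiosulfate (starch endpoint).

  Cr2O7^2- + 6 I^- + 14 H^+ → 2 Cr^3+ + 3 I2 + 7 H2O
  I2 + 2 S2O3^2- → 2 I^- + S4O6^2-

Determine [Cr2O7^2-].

0.04294 M

n(S2O3^2-) = 0.02915 × 0.2251 = 6.562 × 10^-3 mol
n(I2) = n(S2O3^2-)/2 = 3.281 × 10^-3 mol
From the 1:3 ratio, n(Cr2O7^2-) in the aliquot = 1/3 × 3.281 × 10^-3 = 1.094 × 10^-3 mol
[Cr2O7^2-] = 1.094 × 10^-3 / 0.02547 = 0.04294 mol/L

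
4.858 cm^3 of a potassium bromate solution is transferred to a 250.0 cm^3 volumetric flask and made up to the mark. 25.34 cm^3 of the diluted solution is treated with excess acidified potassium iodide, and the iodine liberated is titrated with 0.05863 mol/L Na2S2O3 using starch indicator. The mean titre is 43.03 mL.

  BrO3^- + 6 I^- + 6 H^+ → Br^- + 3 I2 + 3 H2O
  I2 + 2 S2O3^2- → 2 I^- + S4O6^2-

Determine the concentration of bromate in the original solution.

0.8539 mol/L

n(S2O3^2-) = 0.04303 × 0.05863 = 2.523 × 10^-3 mol
n(I2) = n(S2O3^2-)/2 = 1.261 × 10^-3 mol
From the 1:3 ratio, n(BrO3^-) in the aliquot = 1/3 × 1.261 × 10^-3 = 4.205 × 10^-4 mol
[BrO3^-]_dilute = 4.205 × 10^-4 / 0.02534 = 0.01659 mol/L
[BrO3^-]_original = 0.01659 × 250.0/4.858 = 0.8539 mol/L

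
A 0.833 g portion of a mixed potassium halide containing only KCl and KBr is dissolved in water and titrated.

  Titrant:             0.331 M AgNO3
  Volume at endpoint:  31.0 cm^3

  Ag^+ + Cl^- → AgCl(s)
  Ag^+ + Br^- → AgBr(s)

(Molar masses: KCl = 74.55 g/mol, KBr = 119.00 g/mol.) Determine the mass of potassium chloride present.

0.651 g

n(AgNO3) = 0.0310 × 0.331 = 0.0103 mol
Let x = n(KCl), y = n(KBr).
Titrant: 1x + 1y = 0.0103;  mass: 74.55x + 119.00y = 0.833
Solving, x = 8.73 × 10^-3 mol, y = 1.53 × 10^-3 mol
mass of KCl = 8.73 × 10^-3 × 74.55 = 0.651 g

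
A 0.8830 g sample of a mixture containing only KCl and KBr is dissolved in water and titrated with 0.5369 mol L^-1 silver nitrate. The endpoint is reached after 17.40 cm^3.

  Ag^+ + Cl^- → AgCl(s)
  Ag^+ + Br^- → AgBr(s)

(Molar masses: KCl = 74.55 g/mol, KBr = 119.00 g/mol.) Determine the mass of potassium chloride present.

n(AgNO3) = 0.01740 × 0.5369 = 9.342 × 10^-3 mol
Let x = n(KCl), y = n(KBr).
Titrant: 1x + 1y = 9.342 × 10^-3;  mass: 74.55x + 119.00y = 0.8830
Solving, x = 5.145 × 10^-3 mol, y = 4.197 × 10^-3 mol
mass of KCl = 5.145 × 10^-3 × 74.55 = 0.3836 g

0.3836 g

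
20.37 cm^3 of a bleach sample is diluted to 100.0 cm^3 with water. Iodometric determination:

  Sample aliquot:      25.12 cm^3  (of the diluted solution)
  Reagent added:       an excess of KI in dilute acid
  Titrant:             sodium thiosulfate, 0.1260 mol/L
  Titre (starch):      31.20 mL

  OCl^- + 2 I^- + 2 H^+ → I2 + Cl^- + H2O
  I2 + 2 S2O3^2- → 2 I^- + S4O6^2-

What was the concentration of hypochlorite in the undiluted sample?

0.3841 mol/L

n(S2O3^2-) = 0.03120 × 0.1260 = 3.931 × 10^-3 mol
n(I2) = n(S2O3^2-)/2 = 1.966 × 10^-3 mol
n(OCl^-) in the aliquot = 1.966 × 10^-3 mol (1:1 ratio)
[OCl^-]_dilute = 1.966 × 10^-3 / 0.02512 = 0.07825 mol/L
[OCl^-]_original = 0.07825 × 100.0/20.37 = 0.3841 mol/L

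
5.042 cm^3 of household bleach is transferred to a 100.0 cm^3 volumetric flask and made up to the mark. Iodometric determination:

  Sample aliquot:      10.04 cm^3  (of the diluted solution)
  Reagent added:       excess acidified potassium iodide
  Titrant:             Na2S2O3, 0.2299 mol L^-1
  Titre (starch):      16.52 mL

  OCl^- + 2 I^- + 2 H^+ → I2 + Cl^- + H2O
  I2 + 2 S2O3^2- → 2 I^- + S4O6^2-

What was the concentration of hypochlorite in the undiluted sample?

3.751 mol/L

n(S2O3^2-) = 0.01652 × 0.2299 = 3.798 × 10^-3 mol
n(I2) = n(S2O3^2-)/2 = 1.899 × 10^-3 mol
n(OCl^-) in the aliquot = 1.899 × 10^-3 mol (1:1 ratio)
[OCl^-]_dilute = 1.899 × 10^-3 / 0.01004 = 0.1891 mol/L
[OCl^-]_original = 0.1891 × 100.0/5.042 = 3.751 mol/L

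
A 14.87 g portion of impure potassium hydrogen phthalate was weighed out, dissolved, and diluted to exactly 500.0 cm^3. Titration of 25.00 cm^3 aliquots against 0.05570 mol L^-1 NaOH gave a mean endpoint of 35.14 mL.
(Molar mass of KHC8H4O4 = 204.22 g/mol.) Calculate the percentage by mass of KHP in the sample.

53.76 %

KHC8H4O4 + NaOH → KNaC8H4O4 + H2O
n(NaOH) per titration = 0.03514 × 0.05570 = 1.957 × 10^-3 mol
n(KHC8H4O4) in each aliquot = 1.957 × 10^-3 mol (1:1 ratio)
n(KHC8H4O4) in the whole flask = 1.957 × 10^-3 × 500.0/25.00 = 0.03915 mol
mass of KHC8H4O4 = 0.03915 × 204.22 = 7.994 g
% KHC8H4O4 = 7.994 / 14.87 × 100 = 53.76 %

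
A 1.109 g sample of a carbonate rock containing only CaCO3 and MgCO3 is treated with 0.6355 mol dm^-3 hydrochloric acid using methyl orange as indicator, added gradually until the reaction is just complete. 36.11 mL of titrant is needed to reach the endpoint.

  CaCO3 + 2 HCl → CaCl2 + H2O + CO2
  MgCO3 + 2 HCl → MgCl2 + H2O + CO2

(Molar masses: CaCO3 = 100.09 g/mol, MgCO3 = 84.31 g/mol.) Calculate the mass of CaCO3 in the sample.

0.8983 g

n(HCl) = 0.03611 × 0.6355 = 0.02295 mol
Let x = n(CaCO3), y = n(MgCO3).
Titrant: 2x + 2y = 0.02295;  mass: 100.09x + 84.31y = 1.109
Solving, x = 8.975 × 10^-3 mol, y = 2.499 × 10^-3 mol
mass of CaCO3 = 8.975 × 10^-3 × 100.09 = 0.8983 g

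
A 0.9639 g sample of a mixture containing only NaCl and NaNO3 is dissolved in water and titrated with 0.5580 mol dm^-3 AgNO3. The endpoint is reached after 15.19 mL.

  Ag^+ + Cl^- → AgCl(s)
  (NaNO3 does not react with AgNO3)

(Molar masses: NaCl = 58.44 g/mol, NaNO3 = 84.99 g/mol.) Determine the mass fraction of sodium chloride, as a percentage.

n(AgNO3) = 0.01519 × 0.5580 = 8.476 × 10^-3 mol
Let x = n(NaCl), y = n(NaNO3).
Titrant: 1x = 8.476 × 10^-3;  mass: 58.44x + 84.99y = 0.9639
Solving, x = 8.476 × 10^-3 mol, y = 5.513 × 10^-3 mol
mass of NaCl = 8.476 × 10^-3 × 58.44 = 0.4953 g
% NaCl = 0.4953 / 0.9639 × 100 = 51.39 %

51.39 %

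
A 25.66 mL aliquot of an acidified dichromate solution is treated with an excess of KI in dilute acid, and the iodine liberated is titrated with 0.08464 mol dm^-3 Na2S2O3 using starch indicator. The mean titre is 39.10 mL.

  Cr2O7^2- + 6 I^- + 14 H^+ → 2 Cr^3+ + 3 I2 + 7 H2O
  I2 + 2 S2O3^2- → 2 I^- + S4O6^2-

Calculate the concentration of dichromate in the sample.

n(S2O3^2-) = 0.03910 × 0.08464 = 3.309 × 10^-3 mol
n(I2) = n(S2O3^2-)/2 = 1.655 × 10^-3 mol
From the 1:3 ratio, n(Cr2O7^2-) in the aliquot = 1/3 × 1.655 × 10^-3 = 5.516 × 10^-4 mol
[Cr2O7^2-] = 5.516 × 10^-4 / 0.02566 = 0.02150 mol/L

0.02150 mol/L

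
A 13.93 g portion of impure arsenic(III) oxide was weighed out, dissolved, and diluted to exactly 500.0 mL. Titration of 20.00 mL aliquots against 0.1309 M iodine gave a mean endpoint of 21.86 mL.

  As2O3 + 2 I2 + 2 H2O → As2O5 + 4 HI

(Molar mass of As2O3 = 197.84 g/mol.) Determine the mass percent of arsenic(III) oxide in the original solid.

50.80 %

n(I2) per titration = 0.02186 × 0.1309 = 2.861 × 10^-3 mol
From the 1:2 ratio, n(As2O3) in each aliquot = 1/2 × 2.861 × 10^-3 = 1.431 × 10^-3 mol
n(As2O3) in the whole flask = 1.431 × 10^-3 × 500.0/20.00 = 0.03577 mol
mass of As2O3 = 0.03577 × 197.84 = 7.076 g
% As2O3 = 7.076 / 13.93 × 100 = 50.80 %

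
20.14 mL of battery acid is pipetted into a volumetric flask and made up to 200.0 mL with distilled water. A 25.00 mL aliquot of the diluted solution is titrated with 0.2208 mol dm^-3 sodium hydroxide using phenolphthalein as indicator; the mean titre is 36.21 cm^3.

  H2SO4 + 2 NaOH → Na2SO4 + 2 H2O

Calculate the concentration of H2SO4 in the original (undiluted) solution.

n(NaOH) = 0.03621 × 0.2208 = 7.995 × 10^-3 mol
From the 1:2 ratio, n(H2SO4) in the aliquot = 1/2 × 7.995 × 10^-3 = 3.998 × 10^-3 mol
[H2SO4]_dilute = 3.998 × 10^-3 / 0.02500 = 0.1599 mol/L
Dilution factor = 200.0 / 20.14 = 9.930
[H2SO4]_stock = 0.1599 × 9.930 = 1.588 mol/L

1.588 mol/L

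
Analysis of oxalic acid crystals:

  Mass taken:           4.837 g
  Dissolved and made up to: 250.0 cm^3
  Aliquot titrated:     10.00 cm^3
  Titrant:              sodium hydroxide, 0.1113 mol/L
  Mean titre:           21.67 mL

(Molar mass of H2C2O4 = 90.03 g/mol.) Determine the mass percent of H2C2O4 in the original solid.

56.11 %

H2C2O4 + 2 NaOH → Na2C2O4 + 2 H2O
n(NaOH) per titration = 0.02167 × 0.1113 = 2.412 × 10^-3 mol
From the 1:2 ratio, n(H2C2O4) in each aliquot = 1/2 × 2.412 × 10^-3 = 1.206 × 10^-3 mol
n(H2C2O4) in the whole flask = 1.206 × 10^-3 × 250.0/10.00 = 0.03015 mol
mass of H2C2O4 = 0.03015 × 90.03 = 2.714 g
% H2C2O4 = 2.714 / 4.837 × 100 = 56.11 %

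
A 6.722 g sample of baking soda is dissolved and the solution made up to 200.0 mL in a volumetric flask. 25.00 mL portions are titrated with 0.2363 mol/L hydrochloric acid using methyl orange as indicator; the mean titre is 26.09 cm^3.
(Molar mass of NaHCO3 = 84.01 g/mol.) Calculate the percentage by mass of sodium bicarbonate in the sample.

61.64 %

NaHCO3 + HCl → NaCl + H2O + CO2
n(HCl) per titration = 0.02609 × 0.2363 = 6.165 × 10^-3 mol
n(NaHCO3) in each aliquot = 6.165 × 10^-3 mol (1:1 ratio)
n(NaHCO3) in the whole flask = 6.165 × 10^-3 × 200.0/25.00 = 0.04932 mol
mass of NaHCO3 = 0.04932 × 84.01 = 4.143 g
% NaHCO3 = 4.143 / 6.722 × 100 = 61.64 %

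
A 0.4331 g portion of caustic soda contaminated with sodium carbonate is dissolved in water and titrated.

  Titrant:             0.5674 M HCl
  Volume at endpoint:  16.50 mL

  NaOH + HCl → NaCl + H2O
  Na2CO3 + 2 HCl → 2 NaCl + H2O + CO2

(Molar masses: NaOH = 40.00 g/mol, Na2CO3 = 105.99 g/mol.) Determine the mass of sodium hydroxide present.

0.1941 g

n(HCl) = 0.01650 × 0.5674 = 9.362 × 10^-3 mol
Let x = n(NaOH), y = n(Na2CO3).
Titrant: 1x + 2y = 9.362 × 10^-3;  mass: 40.00x + 105.99y = 0.4331
Solving, x = 4.851 × 10^-3 mol, y = 2.255 × 10^-3 mol
mass of NaOH = 4.851 × 10^-3 × 40.00 = 0.1941 g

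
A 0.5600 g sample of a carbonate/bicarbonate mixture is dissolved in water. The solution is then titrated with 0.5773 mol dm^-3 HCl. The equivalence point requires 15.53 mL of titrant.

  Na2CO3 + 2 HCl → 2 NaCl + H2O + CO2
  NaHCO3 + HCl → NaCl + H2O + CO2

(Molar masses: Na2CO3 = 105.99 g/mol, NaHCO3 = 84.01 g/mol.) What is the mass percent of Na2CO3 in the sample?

n(HCl) = 0.01553 × 0.5773 = 8.965 × 10^-3 mol
Let x = n(Na2CO3), y = n(NaHCO3).
Titrant: 2x + 1y = 8.965 × 10^-3;  mass: 105.99x + 84.01y = 0.5600
Solving, x = 3.114 × 10^-3 mol, y = 2.737 × 10^-3 mol
mass of Na2CO3 = 3.114 × 10^-3 × 105.99 = 0.3301 g
% Na2CO3 = 0.3301 / 0.5600 × 100 = 58.95 %

58.95 %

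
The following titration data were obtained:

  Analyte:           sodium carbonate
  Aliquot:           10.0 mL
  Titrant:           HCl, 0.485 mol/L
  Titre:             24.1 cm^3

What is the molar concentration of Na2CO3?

0.584 mol/L

Na2CO3 + 2 HCl → 2 NaCl + H2O + CO2
n(HCl) = 0.0241 L × 0.485 mol/L = 0.0117 mol
From the 1:2 mole ratio, n(Na2CO3) = 1/2 × 0.0117 = 5.84 × 10^-3 mol
[Na2CO3] = 5.84 × 10^-3 mol / 0.0100 L = 0.584 mol/L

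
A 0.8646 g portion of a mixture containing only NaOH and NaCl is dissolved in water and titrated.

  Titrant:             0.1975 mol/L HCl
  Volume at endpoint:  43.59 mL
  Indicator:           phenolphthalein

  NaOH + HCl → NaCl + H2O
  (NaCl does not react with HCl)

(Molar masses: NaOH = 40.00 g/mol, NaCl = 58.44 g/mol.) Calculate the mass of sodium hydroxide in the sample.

n(HCl) = 0.04359 × 0.1975 = 8.609 × 10^-3 mol
Let x = n(NaOH), y = n(NaCl).
Titrant: 1x = 8.609 × 10^-3;  mass: 40.00x + 58.44y = 0.8646
Solving, x = 8.609 × 10^-3 mol, y = 8.902 × 10^-3 mol
mass of NaOH = 8.609 × 10^-3 × 40.00 = 0.3444 g

0.3444 g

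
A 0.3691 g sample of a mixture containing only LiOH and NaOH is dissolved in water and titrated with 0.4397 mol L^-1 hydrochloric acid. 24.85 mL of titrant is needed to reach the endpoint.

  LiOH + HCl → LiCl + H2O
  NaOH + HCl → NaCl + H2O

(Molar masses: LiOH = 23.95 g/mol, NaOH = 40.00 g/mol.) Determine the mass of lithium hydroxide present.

0.1014 g

n(HCl) = 0.02485 × 0.4397 = 0.01093 mol
Let x = n(LiOH), y = n(NaOH).
Titrant: 1x + 1y = 0.01093;  mass: 23.95x + 40.00y = 0.3691
Solving, x = 4.234 × 10^-3 mol, y = 6.692 × 10^-3 mol
mass of LiOH = 4.234 × 10^-3 × 23.95 = 0.1014 g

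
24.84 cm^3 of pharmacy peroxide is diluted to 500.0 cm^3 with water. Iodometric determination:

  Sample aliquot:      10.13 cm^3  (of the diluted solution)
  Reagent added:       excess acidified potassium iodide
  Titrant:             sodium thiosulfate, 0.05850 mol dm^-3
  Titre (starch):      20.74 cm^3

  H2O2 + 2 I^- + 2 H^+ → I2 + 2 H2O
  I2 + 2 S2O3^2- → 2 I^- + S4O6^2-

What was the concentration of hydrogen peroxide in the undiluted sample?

1.205 mol/L

n(S2O3^2-) = 0.02074 × 0.05850 = 1.213 × 10^-3 mol
n(I2) = n(S2O3^2-)/2 = 6.066 × 10^-4 mol
n(H2O2) in the aliquot = 6.066 × 10^-4 mol (1:1 ratio)
[H2O2]_dilute = 6.066 × 10^-4 / 0.01013 = 0.05989 mol/L
[H2O2]_original = 0.05989 × 500.0/24.84 = 1.205 mol/L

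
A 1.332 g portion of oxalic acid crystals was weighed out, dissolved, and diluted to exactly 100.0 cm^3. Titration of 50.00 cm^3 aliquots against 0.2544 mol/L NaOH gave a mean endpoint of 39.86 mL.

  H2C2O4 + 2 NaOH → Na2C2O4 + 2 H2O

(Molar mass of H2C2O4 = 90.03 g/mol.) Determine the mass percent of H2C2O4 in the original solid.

n(NaOH) per titration = 0.03986 × 0.2544 = 0.01014 mol
From the 1:2 ratio, n(H2C2O4) in each aliquot = 1/2 × 0.01014 = 5.070 × 10^-3 mol
n(H2C2O4) in the whole flask = 5.070 × 10^-3 × 100.0/50.00 = 0.01014 mol
mass of H2C2O4 = 0.01014 × 90.03 = 0.9129 g
% H2C2O4 = 0.9129 / 1.332 × 100 = 68.54 %

68.54 %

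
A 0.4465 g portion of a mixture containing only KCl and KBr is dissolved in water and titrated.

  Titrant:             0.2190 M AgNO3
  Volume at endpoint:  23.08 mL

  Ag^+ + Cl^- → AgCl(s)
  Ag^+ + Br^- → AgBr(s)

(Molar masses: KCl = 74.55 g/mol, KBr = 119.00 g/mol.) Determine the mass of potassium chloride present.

0.2599 g

n(AgNO3) = 0.02308 × 0.2190 = 5.055 × 10^-3 mol
Let x = n(KCl), y = n(KBr).
Titrant: 1x + 1y = 5.055 × 10^-3;  mass: 74.55x + 119.00y = 0.4465
Solving, x = 3.487 × 10^-3 mol, y = 1.568 × 10^-3 mol
mass of KCl = 3.487 × 10^-3 × 74.55 = 0.2599 g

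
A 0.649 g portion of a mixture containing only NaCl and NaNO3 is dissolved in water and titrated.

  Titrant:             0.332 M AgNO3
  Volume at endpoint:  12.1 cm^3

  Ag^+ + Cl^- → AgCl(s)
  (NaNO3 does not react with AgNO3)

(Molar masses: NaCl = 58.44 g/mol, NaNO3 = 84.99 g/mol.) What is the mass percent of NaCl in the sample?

36.2 %

n(AgNO3) = 0.0121 × 0.332 = 4.02 × 10^-3 mol
Let x = n(NaCl), y = n(NaNO3).
Titrant: 1x = 4.02 × 10^-3;  mass: 58.44x + 84.99y = 0.649
Solving, x = 4.02 × 10^-3 mol, y = 4.87 × 10^-3 mol
mass of NaCl = 4.02 × 10^-3 × 58.44 = 0.235 g
% NaCl = 0.235 / 0.649 × 100 = 36.2 %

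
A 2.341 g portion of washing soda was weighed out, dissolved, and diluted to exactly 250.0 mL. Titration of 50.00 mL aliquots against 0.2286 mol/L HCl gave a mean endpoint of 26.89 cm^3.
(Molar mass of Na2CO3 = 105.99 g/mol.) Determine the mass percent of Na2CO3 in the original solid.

69.58 %

Na2CO3 + 2 HCl → 2 NaCl + H2O + CO2
n(HCl) per titration = 0.02689 × 0.2286 = 6.147 × 10^-3 mol
From the 1:2 ratio, n(Na2CO3) in each aliquot = 1/2 × 6.147 × 10^-3 = 3.074 × 10^-3 mol
n(Na2CO3) in the whole flask = 3.074 × 10^-3 × 250.0/50.00 = 0.01537 mol
mass of Na2CO3 = 0.01537 × 105.99 = 1.629 g
% Na2CO3 = 1.629 / 2.341 × 100 = 69.58 %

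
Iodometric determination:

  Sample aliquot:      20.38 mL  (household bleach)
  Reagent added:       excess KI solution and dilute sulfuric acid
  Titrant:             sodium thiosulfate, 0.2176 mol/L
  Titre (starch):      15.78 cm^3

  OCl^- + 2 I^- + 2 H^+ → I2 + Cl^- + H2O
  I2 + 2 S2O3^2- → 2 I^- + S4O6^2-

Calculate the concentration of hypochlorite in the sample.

n(S2O3^2-) = 0.01578 × 0.2176 = 3.434 × 10^-3 mol
n(I2) = n(S2O3^2-)/2 = 1.717 × 10^-3 mol
n(OCl^-) in the aliquot = 1.717 × 10^-3 mol (1:1 ratio)
[OCl^-] = 1.717 × 10^-3 / 0.02038 = 0.08424 mol/L

0.08424 mol/L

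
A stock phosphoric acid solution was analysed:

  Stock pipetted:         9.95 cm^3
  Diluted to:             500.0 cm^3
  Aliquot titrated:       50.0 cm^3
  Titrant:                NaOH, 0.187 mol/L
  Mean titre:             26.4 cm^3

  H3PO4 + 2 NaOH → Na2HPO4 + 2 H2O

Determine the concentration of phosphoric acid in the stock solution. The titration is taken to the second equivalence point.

n(NaOH) = 0.0264 × 0.187 = 4.94 × 10^-3 mol
From the 1:2 ratio, n(H3PO4) in the aliquot = 1/2 × 4.94 × 10^-3 = 2.47 × 10^-3 mol
[H3PO4]_dilute = 2.47 × 10^-3 / 0.0500 = 0.0494 mol/L
Dilution factor = 500.0 / 9.95 = 50.25
[H3PO4]_stock = 0.0494 × 50.25 = 2.48 mol/L

2.48 mol/L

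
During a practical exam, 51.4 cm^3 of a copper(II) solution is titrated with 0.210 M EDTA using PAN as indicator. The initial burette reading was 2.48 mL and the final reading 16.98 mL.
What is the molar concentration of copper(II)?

Cu^2+ + EDTA^4- → [Cu(EDTA)]^2-
n(EDTA) = 0.0145 L × 0.210 mol/L = 3.04 × 10^-3 mol
n(Cu2+) = 3.04 × 10^-3 mol (1:1 mole ratio)
[Cu2+] = 3.04 × 10^-3 mol / 0.0514 L = 0.0592 mol/L

0.0592 M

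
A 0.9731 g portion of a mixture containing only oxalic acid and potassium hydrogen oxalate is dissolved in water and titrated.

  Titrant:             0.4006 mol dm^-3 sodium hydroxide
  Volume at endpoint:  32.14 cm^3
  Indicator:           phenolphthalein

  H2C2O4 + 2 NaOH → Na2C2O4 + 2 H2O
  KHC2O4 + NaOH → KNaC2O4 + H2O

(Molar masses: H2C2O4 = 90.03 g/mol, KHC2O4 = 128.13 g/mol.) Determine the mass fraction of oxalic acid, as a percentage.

n(NaOH) = 0.03214 × 0.4006 = 0.01288 mol
Let x = n(H2C2O4), y = n(KHC2O4).
Titrant: 2x + 1y = 0.01288;  mass: 90.03x + 128.13y = 0.9731
Solving, x = 4.070 × 10^-3 mol, y = 4.735 × 10^-3 mol
mass of H2C2O4 = 4.070 × 10^-3 × 90.03 = 0.3665 g
% H2C2O4 = 0.3665 / 0.9731 × 100 = 37.66 %

37.66 %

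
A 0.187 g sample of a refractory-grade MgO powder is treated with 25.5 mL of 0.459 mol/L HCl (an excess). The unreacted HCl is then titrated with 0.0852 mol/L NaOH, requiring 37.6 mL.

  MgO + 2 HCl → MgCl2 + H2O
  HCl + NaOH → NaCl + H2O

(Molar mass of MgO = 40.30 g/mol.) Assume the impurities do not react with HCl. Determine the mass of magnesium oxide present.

0.171 g

n(HCl) added = 0.0255 × 0.459 = 0.0117 mol
n(NaOH) used in back-titration = 0.0376 × 0.0852 = 3.20 × 10^-3 mol
n(HCl) left over = 3.20 × 10^-3 mol (1:1 ratio)
n(HCl) consumed by analyte = 0.0117 − 3.20 × 10^-3 = 8.50 × 10^-3 mol
From the 1:2 ratio, n(MgO) = 1/2 × 8.50 × 10^-3 = 4.25 × 10^-3 mol
mass of MgO = 4.25 × 10^-3 × 40.30 = 0.171 g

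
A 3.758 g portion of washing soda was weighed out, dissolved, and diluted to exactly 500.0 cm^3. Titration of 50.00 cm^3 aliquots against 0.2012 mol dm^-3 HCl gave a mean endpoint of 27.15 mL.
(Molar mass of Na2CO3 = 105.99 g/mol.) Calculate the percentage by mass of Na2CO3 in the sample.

77.03 %

Na2CO3 + 2 HCl → 2 NaCl + H2O + CO2
n(HCl) per titration = 0.02715 × 0.2012 = 5.463 × 10^-3 mol
From the 1:2 ratio, n(Na2CO3) in each aliquot = 1/2 × 5.463 × 10^-3 = 2.731 × 10^-3 mol
n(Na2CO3) in the whole flask = 2.731 × 10^-3 × 500.0/50.00 = 0.02731 mol
mass of Na2CO3 = 0.02731 × 105.99 = 2.895 g
% Na2CO3 = 2.895 / 3.758 × 100 = 77.03 %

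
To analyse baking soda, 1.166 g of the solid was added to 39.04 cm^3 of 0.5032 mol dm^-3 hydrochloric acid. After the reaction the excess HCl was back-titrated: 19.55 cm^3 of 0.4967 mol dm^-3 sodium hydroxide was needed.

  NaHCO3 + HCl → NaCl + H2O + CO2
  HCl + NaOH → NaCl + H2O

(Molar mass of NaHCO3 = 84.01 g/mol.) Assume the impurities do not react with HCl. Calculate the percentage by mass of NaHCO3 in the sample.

71.58 %

n(HCl) added = 0.03904 × 0.5032 = 0.01964 mol
n(NaOH) used in back-titration = 0.01955 × 0.4967 = 9.710 × 10^-3 mol
n(HCl) left over = 9.710 × 10^-3 mol (1:1 ratio)
n(HCl) consumed by analyte = 0.01964 − 9.710 × 10^-3 = 9.934 × 10^-3 mol
n(NaHCO3) = 9.934 × 10^-3 mol (1:1 ratio)
mass of NaHCO3 = 9.934 × 10^-3 × 84.01 = 0.8346 g
% NaHCO3 = 0.8346 / 1.166 × 100 = 71.58 %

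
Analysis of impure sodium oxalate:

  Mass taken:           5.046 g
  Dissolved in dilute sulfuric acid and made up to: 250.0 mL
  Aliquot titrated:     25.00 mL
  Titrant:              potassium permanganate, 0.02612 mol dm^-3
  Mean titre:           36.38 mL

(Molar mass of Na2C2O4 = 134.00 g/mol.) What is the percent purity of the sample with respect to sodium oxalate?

2 MnO4^- + 5 C2O4^2- + 16 H^+ → 2 Mn^2+ + 10 CO2 + 8 H2O
n(KMnO4) per titration = 0.03638 × 0.02612 = 9.502 × 10^-4 mol
From the 5:2 ratio, n(Na2C2O4) in each aliquot = 5/2 × 9.502 × 10^-4 = 2.376 × 10^-3 mol
n(Na2C2O4) in the whole flask = 2.376 × 10^-3 × 250.0/25.00 = 0.02376 mol
mass of Na2C2O4 = 0.02376 × 134.00 = 3.183 g
% Na2C2O4 = 3.183 / 5.046 × 100 = 63.09 %

63.09 %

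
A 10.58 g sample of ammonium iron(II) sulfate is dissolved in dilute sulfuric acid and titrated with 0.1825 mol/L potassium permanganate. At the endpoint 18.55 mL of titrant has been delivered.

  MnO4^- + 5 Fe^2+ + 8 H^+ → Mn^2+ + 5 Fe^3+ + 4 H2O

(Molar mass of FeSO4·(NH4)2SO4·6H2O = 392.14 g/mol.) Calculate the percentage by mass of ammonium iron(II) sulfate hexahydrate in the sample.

62.74 %

n(KMnO4) = 0.01855 L × 0.1825 mol/L = 3.385 × 10^-3 mol
From the 5:1 ratio, n(FeSO4·(NH4)2SO4·6H2O) = 5/1 × 3.385 × 10^-3 = 0.01693 mol
mass of FeSO4·(NH4)2SO4·6H2O = 0.01693 × 392.14 g/mol = 6.638 g
% FeSO4·(NH4)2SO4·6H2O = 6.638 / 10.58 × 100 = 62.74 %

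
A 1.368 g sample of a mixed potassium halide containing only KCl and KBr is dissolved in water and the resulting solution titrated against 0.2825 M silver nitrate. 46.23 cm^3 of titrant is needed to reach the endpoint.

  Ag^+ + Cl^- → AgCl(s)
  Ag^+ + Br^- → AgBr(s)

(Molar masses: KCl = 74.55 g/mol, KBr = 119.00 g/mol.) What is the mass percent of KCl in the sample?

22.82 %

n(AgNO3) = 0.04623 × 0.2825 = 0.01306 mol
Let x = n(KCl), y = n(KBr).
Titrant: 1x + 1y = 0.01306;  mass: 74.55x + 119.00y = 1.368
Solving, x = 4.188 × 10^-3 mol, y = 8.872 × 10^-3 mol
mass of KCl = 4.188 × 10^-3 × 74.55 = 0.3122 g
% KCl = 0.3122 / 1.368 × 100 = 22.82 %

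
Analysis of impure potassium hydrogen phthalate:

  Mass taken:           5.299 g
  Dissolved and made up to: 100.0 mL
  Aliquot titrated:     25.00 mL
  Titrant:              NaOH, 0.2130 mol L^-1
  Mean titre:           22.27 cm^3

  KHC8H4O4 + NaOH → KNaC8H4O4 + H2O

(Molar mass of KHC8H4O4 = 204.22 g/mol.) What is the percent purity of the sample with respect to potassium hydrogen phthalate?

n(NaOH) per titration = 0.02227 × 0.2130 = 4.744 × 10^-3 mol
n(KHC8H4O4) in each aliquot = 4.744 × 10^-3 mol (1:1 ratio)
n(KHC8H4O4) in the whole flask = 4.744 × 10^-3 × 100.0/25.00 = 0.01897 mol
mass of KHC8H4O4 = 0.01897 × 204.22 = 3.875 g
% KHC8H4O4 = 3.875 / 5.299 × 100 = 73.12 %

73.12 %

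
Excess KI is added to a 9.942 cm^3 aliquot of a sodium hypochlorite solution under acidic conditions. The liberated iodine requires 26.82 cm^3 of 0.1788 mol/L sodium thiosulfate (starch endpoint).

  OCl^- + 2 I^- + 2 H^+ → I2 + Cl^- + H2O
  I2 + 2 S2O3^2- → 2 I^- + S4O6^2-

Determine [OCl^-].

0.2412 mol/L

n(S2O3^2-) = 0.02682 × 0.1788 = 4.795 × 10^-3 mol
n(I2) = n(S2O3^2-)/2 = 2.398 × 10^-3 mol
n(OCl^-) in the aliquot = 2.398 × 10^-3 mol (1:1 ratio)
[OCl^-] = 2.398 × 10^-3 / 0.009942 = 0.2412 mol/L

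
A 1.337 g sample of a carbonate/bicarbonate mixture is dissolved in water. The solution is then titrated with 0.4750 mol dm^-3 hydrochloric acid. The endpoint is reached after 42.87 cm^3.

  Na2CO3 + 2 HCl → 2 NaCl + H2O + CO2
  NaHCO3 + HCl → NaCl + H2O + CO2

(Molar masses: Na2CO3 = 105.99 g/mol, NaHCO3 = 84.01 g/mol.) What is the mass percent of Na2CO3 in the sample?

n(HCl) = 0.04287 × 0.4750 = 0.02036 mol
Let x = n(Na2CO3), y = n(NaHCO3).
Titrant: 2x + 1y = 0.02036;  mass: 105.99x + 84.01y = 1.337
Solving, x = 6.025 × 10^-3 mol, y = 8.314 × 10^-3 mol
mass of Na2CO3 = 6.025 × 10^-3 × 105.99 = 0.6386 g
% Na2CO3 = 0.6386 / 1.337 × 100 = 47.76 %

47.76 %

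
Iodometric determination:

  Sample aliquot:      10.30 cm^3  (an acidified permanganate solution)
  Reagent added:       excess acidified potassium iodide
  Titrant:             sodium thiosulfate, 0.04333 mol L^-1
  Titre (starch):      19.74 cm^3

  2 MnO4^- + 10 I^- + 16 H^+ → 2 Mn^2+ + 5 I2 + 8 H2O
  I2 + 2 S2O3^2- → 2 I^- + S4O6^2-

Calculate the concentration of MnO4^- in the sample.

n(S2O3^2-) = 0.01974 × 0.04333 = 8.553 × 10^-4 mol
n(I2) = n(S2O3^2-)/2 = 4.277 × 10^-4 mol
From the 2:5 ratio, n(MnO4^-) in the aliquot = 2/5 × 4.277 × 10^-4 = 1.711 × 10^-4 mol
[MnO4^-] = 1.711 × 10^-4 / 0.01030 = 0.01661 mol/L

0.01661 mol/L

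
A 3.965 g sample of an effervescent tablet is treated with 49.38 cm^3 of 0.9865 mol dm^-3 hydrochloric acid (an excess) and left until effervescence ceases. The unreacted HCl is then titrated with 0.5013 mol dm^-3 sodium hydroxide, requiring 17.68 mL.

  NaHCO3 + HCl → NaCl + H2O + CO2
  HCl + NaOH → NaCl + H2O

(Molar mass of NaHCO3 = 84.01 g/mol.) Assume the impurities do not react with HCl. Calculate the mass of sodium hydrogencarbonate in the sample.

3.348 g

n(HCl) added = 0.04938 × 0.9865 = 0.04871 mol
n(NaOH) used in back-titration = 0.01768 × 0.5013 = 8.863 × 10^-3 mol
n(HCl) left over = 8.863 × 10^-3 mol (1:1 ratio)
n(HCl) consumed by analyte = 0.04871 − 8.863 × 10^-3 = 0.03985 mol
n(NaHCO3) = 0.03985 mol (1:1 ratio)
mass of NaHCO3 = 0.03985 × 84.01 = 3.348 g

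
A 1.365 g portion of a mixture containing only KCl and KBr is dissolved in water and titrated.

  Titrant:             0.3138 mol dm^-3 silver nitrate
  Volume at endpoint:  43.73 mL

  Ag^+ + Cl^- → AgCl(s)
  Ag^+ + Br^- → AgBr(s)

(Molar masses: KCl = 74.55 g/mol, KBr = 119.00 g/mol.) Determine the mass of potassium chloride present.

n(AgNO3) = 0.04373 × 0.3138 = 0.01372 mol
Let x = n(KCl), y = n(KBr).
Titrant: 1x + 1y = 0.01372;  mass: 74.55x + 119.00y = 1.365
Solving, x = 6.029 × 10^-3 mol, y = 7.694 × 10^-3 mol
mass of KCl = 6.029 × 10^-3 × 74.55 = 0.4494 g

0.4494 g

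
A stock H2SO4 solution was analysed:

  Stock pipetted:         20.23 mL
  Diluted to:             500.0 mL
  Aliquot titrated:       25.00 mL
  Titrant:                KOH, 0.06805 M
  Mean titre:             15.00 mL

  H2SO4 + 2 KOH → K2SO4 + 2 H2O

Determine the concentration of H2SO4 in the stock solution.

n(KOH) = 0.01500 × 0.06805 = 1.021 × 10^-3 mol
From the 1:2 ratio, n(H2SO4) in the aliquot = 1/2 × 1.021 × 10^-3 = 5.104 × 10^-4 mol
[H2SO4]_dilute = 5.104 × 10^-4 / 0.02500 = 0.02041 mol/L
Dilution factor = 500.0 / 20.23 = 24.72
[H2SO4]_stock = 0.02041 × 24.72 = 0.5046 mol/L

0.5046 M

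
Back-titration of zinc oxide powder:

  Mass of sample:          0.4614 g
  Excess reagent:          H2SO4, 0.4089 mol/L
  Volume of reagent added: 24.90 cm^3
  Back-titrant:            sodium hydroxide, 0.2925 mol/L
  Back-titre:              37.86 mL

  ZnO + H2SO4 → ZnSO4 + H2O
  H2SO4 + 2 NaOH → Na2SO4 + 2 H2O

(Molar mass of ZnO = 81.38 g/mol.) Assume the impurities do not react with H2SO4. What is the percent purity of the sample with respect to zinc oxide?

n(H2SO4) added = 0.02490 × 0.4089 = 0.01018 mol
n(NaOH) used in back-titration = 0.03786 × 0.2925 = 0.01107 mol
From the 1:2 ratio, n(H2SO4) left over = 1/2 × 0.01107 = 5.537 × 10^-3 mol
n(H2SO4) consumed by analyte = 0.01018 − 5.537 × 10^-3 = 4.645 × 10^-3 mol
n(ZnO) = 4.645 × 10^-3 mol (1:1 ratio)
mass of ZnO = 4.645 × 10^-3 × 81.38 = 0.3780 g
% ZnO = 0.3780 / 0.4614 × 100 = 81.92 %

81.92 %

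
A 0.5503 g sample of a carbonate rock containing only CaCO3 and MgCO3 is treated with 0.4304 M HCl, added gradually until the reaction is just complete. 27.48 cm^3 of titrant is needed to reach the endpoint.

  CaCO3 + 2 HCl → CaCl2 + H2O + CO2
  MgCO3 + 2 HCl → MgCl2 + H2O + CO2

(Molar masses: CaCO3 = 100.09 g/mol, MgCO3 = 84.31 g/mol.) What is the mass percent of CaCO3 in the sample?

59.61 %

n(HCl) = 0.02748 × 0.4304 = 0.01183 mol
Let x = n(CaCO3), y = n(MgCO3).
Titrant: 2x + 2y = 0.01183;  mass: 100.09x + 84.31y = 0.5503
Solving, x = 3.277 × 10^-3 mol, y = 2.636 × 10^-3 mol
mass of CaCO3 = 3.277 × 10^-3 × 100.09 = 0.3280 g
% CaCO3 = 0.3280 / 0.5503 × 100 = 59.61 %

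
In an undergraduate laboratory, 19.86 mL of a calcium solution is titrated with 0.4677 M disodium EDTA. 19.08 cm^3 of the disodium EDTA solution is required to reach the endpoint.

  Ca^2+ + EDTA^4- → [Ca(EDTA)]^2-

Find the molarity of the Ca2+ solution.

0.4493 M

n(EDTA) = 0.01908 L × 0.4677 mol/L = 8.924 × 10^-3 mol
n(Ca2+) = 8.924 × 10^-3 mol (1:1 mole ratio)
[Ca2+] = 8.924 × 10^-3 mol / 0.01986 L = 0.4493 mol/L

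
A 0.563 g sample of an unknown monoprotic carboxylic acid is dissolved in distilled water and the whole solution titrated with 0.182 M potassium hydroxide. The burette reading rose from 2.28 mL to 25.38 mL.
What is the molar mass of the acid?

n(KOH) = 0.0231 L × 0.182 mol/L = 4.20 × 10^-3 mol
n(HA) = 4.20 × 10^-3 mol (1:1 ratio)
M = m / n = 0.563 g / 4.20 × 10^-3 mol = 134 g/mol

134 g/mol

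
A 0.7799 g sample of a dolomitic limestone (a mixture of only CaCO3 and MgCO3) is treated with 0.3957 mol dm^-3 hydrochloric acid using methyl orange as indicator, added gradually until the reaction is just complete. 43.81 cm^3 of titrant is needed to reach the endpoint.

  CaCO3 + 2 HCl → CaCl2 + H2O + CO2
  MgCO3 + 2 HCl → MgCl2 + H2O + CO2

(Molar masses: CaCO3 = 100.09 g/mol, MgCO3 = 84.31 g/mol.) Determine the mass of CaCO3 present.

0.3115 g

n(HCl) = 0.04381 × 0.3957 = 0.01734 mol
Let x = n(CaCO3), y = n(MgCO3).
Titrant: 2x + 2y = 0.01734;  mass: 100.09x + 84.31y = 0.7799
Solving, x = 3.113 × 10^-3 mol, y = 5.555 × 10^-3 mol
mass of CaCO3 = 3.113 × 10^-3 × 100.09 = 0.3115 g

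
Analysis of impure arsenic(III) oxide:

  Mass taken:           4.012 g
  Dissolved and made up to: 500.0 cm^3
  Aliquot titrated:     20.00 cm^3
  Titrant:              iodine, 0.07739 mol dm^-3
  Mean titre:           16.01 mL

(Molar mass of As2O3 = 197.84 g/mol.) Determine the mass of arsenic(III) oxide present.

As2O3 + 2 I2 + 2 H2O → As2O5 + 4 HI
n(I2) per titration = 0.01601 × 0.07739 = 1.239 × 10^-3 mol
From the 1:2 ratio, n(As2O3) in each aliquot = 1/2 × 1.239 × 10^-3 = 6.195 × 10^-4 mol
n(As2O3) in the whole flask = 6.195 × 10^-4 × 500.0/20.00 = 0.01549 mol
mass of As2O3 = 0.01549 × 197.84 = 3.064 g

3.064 g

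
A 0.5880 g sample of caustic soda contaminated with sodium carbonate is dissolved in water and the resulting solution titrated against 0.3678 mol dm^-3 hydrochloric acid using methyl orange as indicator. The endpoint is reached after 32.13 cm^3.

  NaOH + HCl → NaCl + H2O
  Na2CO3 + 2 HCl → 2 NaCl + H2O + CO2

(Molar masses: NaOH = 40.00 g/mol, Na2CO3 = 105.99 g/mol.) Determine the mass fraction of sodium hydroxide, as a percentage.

n(HCl) = 0.03213 × 0.3678 = 0.01182 mol
Let x = n(NaOH), y = n(Na2CO3).
Titrant: 1x + 2y = 0.01182;  mass: 40.00x + 105.99y = 0.5880
Solving, x = 2.945 × 10^-3 mol, y = 4.436 × 10^-3 mol
mass of NaOH = 2.945 × 10^-3 × 40.00 = 0.1178 g
% NaOH = 0.1178 / 0.5880 × 100 = 20.03 %

20.03 %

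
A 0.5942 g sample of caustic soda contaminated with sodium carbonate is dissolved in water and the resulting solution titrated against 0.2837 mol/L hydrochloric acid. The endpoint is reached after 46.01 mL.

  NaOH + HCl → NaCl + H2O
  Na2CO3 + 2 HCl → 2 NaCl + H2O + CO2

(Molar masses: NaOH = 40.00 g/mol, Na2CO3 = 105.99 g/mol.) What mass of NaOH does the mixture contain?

0.3003 g

n(HCl) = 0.04601 × 0.2837 = 0.01305 mol
Let x = n(NaOH), y = n(Na2CO3).
Titrant: 1x + 2y = 0.01305;  mass: 40.00x + 105.99y = 0.5942
Solving, x = 7.506 × 10^-3 mol, y = 2.773 × 10^-3 mol
mass of NaOH = 7.506 × 10^-3 × 40.00 = 0.3003 g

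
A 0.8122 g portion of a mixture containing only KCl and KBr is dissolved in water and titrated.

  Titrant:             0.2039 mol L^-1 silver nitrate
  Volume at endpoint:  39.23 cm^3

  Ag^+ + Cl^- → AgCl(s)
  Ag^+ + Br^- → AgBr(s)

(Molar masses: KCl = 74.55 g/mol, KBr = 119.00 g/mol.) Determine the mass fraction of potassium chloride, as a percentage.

28.84 %

n(AgNO3) = 0.03923 × 0.2039 = 7.999 × 10^-3 mol
Let x = n(KCl), y = n(KBr).
Titrant: 1x + 1y = 7.999 × 10^-3;  mass: 74.55x + 119.00y = 0.8122
Solving, x = 3.142 × 10^-3 mol, y = 4.857 × 10^-3 mol
mass of KCl = 3.142 × 10^-3 × 74.55 = 0.2343 g
% KCl = 0.2343 / 0.8122 × 100 = 28.84 %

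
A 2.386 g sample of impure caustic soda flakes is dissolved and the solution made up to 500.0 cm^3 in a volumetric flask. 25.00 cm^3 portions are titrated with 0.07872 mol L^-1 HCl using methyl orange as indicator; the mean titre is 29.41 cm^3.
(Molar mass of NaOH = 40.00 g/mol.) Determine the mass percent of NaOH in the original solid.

77.62 %

NaOH + HCl → NaCl + H2O
n(HCl) per titration = 0.02941 × 0.07872 = 2.315 × 10^-3 mol
n(NaOH) in each aliquot = 2.315 × 10^-3 mol (1:1 ratio)
n(NaOH) in the whole flask = 2.315 × 10^-3 × 500.0/25.00 = 0.04630 mol
mass of NaOH = 0.04630 × 40.00 = 1.852 g
% NaOH = 1.852 / 2.386 × 100 = 77.62 %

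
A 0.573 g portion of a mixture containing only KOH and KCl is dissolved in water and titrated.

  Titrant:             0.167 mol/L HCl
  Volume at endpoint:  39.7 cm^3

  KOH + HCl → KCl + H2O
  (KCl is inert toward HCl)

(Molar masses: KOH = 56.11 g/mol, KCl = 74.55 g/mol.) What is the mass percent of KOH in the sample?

64.9 %

n(HCl) = 0.0397 × 0.167 = 6.63 × 10^-3 mol
Let x = n(KOH), y = n(KCl).
Titrant: 1x = 6.63 × 10^-3;  mass: 56.11x + 74.55y = 0.573
Solving, x = 6.63 × 10^-3 mol, y = 2.70 × 10^-3 mol
mass of KOH = 6.63 × 10^-3 × 56.11 = 0.372 g
% KOH = 0.372 / 0.573 × 100 = 64.9 %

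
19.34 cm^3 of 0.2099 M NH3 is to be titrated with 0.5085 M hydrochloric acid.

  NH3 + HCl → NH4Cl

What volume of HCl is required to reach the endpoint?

7.983 mL

n(NH3) = 0.01934 L × 0.2099 mol/L = 4.059 × 10^-3 mol
n(HCl) = 4.059 × 10^-3 mol (1:1 stoichiometry)
V(HCl) = 4.059 × 10^-3 mol / 0.5085 mol/L = 0.007983 L = 7.983 mL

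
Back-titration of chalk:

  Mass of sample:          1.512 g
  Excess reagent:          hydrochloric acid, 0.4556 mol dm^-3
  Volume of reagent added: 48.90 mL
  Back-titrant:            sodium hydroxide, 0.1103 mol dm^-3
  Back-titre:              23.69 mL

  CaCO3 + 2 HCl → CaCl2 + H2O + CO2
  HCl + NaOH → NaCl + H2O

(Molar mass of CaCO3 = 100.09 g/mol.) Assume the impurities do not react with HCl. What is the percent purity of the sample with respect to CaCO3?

n(HCl) added = 0.04890 × 0.4556 = 0.02228 mol
n(NaOH) used in back-titration = 0.02369 × 0.1103 = 2.613 × 10^-3 mol
n(HCl) left over = 2.613 × 10^-3 mol (1:1 ratio)
n(HCl) consumed by analyte = 0.02228 − 2.613 × 10^-3 = 0.01967 mol
From the 1:2 ratio, n(CaCO3) = 1/2 × 0.01967 = 9.833 × 10^-3 mol
mass of CaCO3 = 9.833 × 10^-3 × 100.09 = 0.9842 g
% CaCO3 = 0.9842 / 1.512 × 100 = 65.09 %

65.09 %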